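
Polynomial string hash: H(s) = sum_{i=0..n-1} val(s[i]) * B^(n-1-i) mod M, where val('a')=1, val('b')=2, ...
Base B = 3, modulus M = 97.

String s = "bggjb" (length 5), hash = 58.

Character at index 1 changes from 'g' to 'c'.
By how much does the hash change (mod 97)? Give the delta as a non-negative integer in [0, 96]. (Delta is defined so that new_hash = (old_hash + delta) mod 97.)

Delta formula: (val(new) - val(old)) * B^(n-1-k) mod M
  val('c') - val('g') = 3 - 7 = -4
  B^(n-1-k) = 3^3 mod 97 = 27
  Delta = -4 * 27 mod 97 = 86

Answer: 86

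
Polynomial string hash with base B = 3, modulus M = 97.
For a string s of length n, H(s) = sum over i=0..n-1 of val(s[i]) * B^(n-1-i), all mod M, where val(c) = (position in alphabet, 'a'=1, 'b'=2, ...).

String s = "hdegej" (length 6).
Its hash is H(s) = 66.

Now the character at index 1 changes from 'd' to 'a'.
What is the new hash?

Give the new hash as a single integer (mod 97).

Answer: 17

Derivation:
val('d') = 4, val('a') = 1
Position k = 1, exponent = n-1-k = 4
B^4 mod M = 3^4 mod 97 = 81
Delta = (1 - 4) * 81 mod 97 = 48
New hash = (66 + 48) mod 97 = 17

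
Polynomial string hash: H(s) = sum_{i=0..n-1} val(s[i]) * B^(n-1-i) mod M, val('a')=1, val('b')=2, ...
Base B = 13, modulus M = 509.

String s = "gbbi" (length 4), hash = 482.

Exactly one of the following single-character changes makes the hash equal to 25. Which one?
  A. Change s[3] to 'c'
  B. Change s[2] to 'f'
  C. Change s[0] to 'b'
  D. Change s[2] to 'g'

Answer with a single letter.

Option A: s[3]='i'->'c', delta=(3-9)*13^0 mod 509 = 503, hash=482+503 mod 509 = 476
Option B: s[2]='b'->'f', delta=(6-2)*13^1 mod 509 = 52, hash=482+52 mod 509 = 25 <-- target
Option C: s[0]='g'->'b', delta=(2-7)*13^3 mod 509 = 213, hash=482+213 mod 509 = 186
Option D: s[2]='b'->'g', delta=(7-2)*13^1 mod 509 = 65, hash=482+65 mod 509 = 38

Answer: B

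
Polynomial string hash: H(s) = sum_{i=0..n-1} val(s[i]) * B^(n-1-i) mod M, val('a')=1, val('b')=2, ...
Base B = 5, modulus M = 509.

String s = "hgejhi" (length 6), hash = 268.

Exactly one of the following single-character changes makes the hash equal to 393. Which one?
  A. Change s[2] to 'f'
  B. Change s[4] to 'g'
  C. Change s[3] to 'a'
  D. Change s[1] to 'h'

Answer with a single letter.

Option A: s[2]='e'->'f', delta=(6-5)*5^3 mod 509 = 125, hash=268+125 mod 509 = 393 <-- target
Option B: s[4]='h'->'g', delta=(7-8)*5^1 mod 509 = 504, hash=268+504 mod 509 = 263
Option C: s[3]='j'->'a', delta=(1-10)*5^2 mod 509 = 284, hash=268+284 mod 509 = 43
Option D: s[1]='g'->'h', delta=(8-7)*5^4 mod 509 = 116, hash=268+116 mod 509 = 384

Answer: A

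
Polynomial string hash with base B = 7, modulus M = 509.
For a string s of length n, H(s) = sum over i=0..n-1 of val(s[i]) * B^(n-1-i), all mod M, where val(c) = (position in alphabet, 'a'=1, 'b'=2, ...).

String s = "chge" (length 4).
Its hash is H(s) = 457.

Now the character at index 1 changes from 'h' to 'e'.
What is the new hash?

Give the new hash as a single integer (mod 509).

Answer: 310

Derivation:
val('h') = 8, val('e') = 5
Position k = 1, exponent = n-1-k = 2
B^2 mod M = 7^2 mod 509 = 49
Delta = (5 - 8) * 49 mod 509 = 362
New hash = (457 + 362) mod 509 = 310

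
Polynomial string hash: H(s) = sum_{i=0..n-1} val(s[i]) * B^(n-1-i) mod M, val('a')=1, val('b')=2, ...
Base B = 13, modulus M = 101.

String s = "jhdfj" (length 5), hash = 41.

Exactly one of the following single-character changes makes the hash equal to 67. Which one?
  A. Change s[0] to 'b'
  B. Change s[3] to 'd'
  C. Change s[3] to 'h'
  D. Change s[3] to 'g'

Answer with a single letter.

Answer: C

Derivation:
Option A: s[0]='j'->'b', delta=(2-10)*13^4 mod 101 = 75, hash=41+75 mod 101 = 15
Option B: s[3]='f'->'d', delta=(4-6)*13^1 mod 101 = 75, hash=41+75 mod 101 = 15
Option C: s[3]='f'->'h', delta=(8-6)*13^1 mod 101 = 26, hash=41+26 mod 101 = 67 <-- target
Option D: s[3]='f'->'g', delta=(7-6)*13^1 mod 101 = 13, hash=41+13 mod 101 = 54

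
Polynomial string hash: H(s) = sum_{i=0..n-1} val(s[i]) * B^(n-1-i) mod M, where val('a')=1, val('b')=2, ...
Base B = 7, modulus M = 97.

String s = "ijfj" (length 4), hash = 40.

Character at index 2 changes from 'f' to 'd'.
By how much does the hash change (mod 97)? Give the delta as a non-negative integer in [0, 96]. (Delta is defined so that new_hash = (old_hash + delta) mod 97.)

Answer: 83

Derivation:
Delta formula: (val(new) - val(old)) * B^(n-1-k) mod M
  val('d') - val('f') = 4 - 6 = -2
  B^(n-1-k) = 7^1 mod 97 = 7
  Delta = -2 * 7 mod 97 = 83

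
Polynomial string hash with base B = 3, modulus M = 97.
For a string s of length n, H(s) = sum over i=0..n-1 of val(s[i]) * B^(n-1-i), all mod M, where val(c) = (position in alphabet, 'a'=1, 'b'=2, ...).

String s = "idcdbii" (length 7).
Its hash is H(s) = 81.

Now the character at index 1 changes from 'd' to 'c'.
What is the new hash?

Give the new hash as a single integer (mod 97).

val('d') = 4, val('c') = 3
Position k = 1, exponent = n-1-k = 5
B^5 mod M = 3^5 mod 97 = 49
Delta = (3 - 4) * 49 mod 97 = 48
New hash = (81 + 48) mod 97 = 32

Answer: 32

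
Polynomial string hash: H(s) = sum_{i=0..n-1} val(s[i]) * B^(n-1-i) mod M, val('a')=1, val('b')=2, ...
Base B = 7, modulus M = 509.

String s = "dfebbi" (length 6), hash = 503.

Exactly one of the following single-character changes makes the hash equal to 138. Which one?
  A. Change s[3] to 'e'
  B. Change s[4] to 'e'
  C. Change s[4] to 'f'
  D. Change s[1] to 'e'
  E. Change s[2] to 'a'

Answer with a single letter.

Option A: s[3]='b'->'e', delta=(5-2)*7^2 mod 509 = 147, hash=503+147 mod 509 = 141
Option B: s[4]='b'->'e', delta=(5-2)*7^1 mod 509 = 21, hash=503+21 mod 509 = 15
Option C: s[4]='b'->'f', delta=(6-2)*7^1 mod 509 = 28, hash=503+28 mod 509 = 22
Option D: s[1]='f'->'e', delta=(5-6)*7^4 mod 509 = 144, hash=503+144 mod 509 = 138 <-- target
Option E: s[2]='e'->'a', delta=(1-5)*7^3 mod 509 = 155, hash=503+155 mod 509 = 149

Answer: D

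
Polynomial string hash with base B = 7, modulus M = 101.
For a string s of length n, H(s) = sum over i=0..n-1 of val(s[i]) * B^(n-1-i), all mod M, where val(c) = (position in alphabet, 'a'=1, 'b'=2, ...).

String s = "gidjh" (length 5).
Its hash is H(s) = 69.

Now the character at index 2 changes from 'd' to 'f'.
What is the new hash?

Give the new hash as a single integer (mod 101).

val('d') = 4, val('f') = 6
Position k = 2, exponent = n-1-k = 2
B^2 mod M = 7^2 mod 101 = 49
Delta = (6 - 4) * 49 mod 101 = 98
New hash = (69 + 98) mod 101 = 66

Answer: 66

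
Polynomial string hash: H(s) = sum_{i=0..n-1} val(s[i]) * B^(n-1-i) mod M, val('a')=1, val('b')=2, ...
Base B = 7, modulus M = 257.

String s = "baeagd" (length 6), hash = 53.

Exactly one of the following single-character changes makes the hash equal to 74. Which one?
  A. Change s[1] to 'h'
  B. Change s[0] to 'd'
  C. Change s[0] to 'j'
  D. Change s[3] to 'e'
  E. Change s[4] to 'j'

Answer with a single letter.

Answer: E

Derivation:
Option A: s[1]='a'->'h', delta=(8-1)*7^4 mod 257 = 102, hash=53+102 mod 257 = 155
Option B: s[0]='b'->'d', delta=(4-2)*7^5 mod 257 = 204, hash=53+204 mod 257 = 0
Option C: s[0]='b'->'j', delta=(10-2)*7^5 mod 257 = 45, hash=53+45 mod 257 = 98
Option D: s[3]='a'->'e', delta=(5-1)*7^2 mod 257 = 196, hash=53+196 mod 257 = 249
Option E: s[4]='g'->'j', delta=(10-7)*7^1 mod 257 = 21, hash=53+21 mod 257 = 74 <-- target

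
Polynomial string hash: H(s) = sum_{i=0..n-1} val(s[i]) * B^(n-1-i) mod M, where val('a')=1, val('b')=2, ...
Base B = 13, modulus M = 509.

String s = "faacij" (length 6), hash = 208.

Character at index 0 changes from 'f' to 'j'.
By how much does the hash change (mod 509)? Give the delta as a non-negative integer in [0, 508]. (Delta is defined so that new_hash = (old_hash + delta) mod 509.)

Answer: 419

Derivation:
Delta formula: (val(new) - val(old)) * B^(n-1-k) mod M
  val('j') - val('f') = 10 - 6 = 4
  B^(n-1-k) = 13^5 mod 509 = 232
  Delta = 4 * 232 mod 509 = 419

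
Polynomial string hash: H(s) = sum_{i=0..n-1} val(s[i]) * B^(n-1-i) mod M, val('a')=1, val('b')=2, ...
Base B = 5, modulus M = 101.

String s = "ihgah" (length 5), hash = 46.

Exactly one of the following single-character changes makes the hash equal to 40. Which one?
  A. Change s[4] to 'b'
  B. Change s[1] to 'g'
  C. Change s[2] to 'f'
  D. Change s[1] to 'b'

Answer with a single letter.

Option A: s[4]='h'->'b', delta=(2-8)*5^0 mod 101 = 95, hash=46+95 mod 101 = 40 <-- target
Option B: s[1]='h'->'g', delta=(7-8)*5^3 mod 101 = 77, hash=46+77 mod 101 = 22
Option C: s[2]='g'->'f', delta=(6-7)*5^2 mod 101 = 76, hash=46+76 mod 101 = 21
Option D: s[1]='h'->'b', delta=(2-8)*5^3 mod 101 = 58, hash=46+58 mod 101 = 3

Answer: A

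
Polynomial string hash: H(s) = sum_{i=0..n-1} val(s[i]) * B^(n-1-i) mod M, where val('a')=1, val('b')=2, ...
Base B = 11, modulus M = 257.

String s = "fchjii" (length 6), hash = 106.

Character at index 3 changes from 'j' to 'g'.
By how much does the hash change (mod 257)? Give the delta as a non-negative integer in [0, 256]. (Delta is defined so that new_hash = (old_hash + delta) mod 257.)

Delta formula: (val(new) - val(old)) * B^(n-1-k) mod M
  val('g') - val('j') = 7 - 10 = -3
  B^(n-1-k) = 11^2 mod 257 = 121
  Delta = -3 * 121 mod 257 = 151

Answer: 151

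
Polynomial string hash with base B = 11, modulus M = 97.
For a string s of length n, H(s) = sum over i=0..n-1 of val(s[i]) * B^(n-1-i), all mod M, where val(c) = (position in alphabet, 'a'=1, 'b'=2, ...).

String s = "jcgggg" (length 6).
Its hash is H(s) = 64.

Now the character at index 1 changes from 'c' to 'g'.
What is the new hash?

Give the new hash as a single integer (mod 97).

val('c') = 3, val('g') = 7
Position k = 1, exponent = n-1-k = 4
B^4 mod M = 11^4 mod 97 = 91
Delta = (7 - 3) * 91 mod 97 = 73
New hash = (64 + 73) mod 97 = 40

Answer: 40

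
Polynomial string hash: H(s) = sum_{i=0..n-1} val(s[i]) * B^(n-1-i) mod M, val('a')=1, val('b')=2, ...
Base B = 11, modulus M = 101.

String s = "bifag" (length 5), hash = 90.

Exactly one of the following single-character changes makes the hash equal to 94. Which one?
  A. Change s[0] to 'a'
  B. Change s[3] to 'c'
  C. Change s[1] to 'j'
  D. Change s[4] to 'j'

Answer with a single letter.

Option A: s[0]='b'->'a', delta=(1-2)*11^4 mod 101 = 4, hash=90+4 mod 101 = 94 <-- target
Option B: s[3]='a'->'c', delta=(3-1)*11^1 mod 101 = 22, hash=90+22 mod 101 = 11
Option C: s[1]='i'->'j', delta=(10-9)*11^3 mod 101 = 18, hash=90+18 mod 101 = 7
Option D: s[4]='g'->'j', delta=(10-7)*11^0 mod 101 = 3, hash=90+3 mod 101 = 93

Answer: A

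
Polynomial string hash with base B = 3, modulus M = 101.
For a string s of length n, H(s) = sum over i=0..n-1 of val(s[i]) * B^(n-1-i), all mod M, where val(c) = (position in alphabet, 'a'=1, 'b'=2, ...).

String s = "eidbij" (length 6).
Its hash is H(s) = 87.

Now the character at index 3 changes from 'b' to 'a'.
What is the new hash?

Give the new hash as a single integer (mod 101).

Answer: 78

Derivation:
val('b') = 2, val('a') = 1
Position k = 3, exponent = n-1-k = 2
B^2 mod M = 3^2 mod 101 = 9
Delta = (1 - 2) * 9 mod 101 = 92
New hash = (87 + 92) mod 101 = 78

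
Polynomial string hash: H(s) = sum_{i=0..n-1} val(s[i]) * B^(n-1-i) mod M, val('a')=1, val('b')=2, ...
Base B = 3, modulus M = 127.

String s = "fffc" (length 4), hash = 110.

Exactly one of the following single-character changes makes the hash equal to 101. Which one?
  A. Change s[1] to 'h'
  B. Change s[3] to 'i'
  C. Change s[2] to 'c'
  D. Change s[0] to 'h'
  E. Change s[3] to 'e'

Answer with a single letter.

Option A: s[1]='f'->'h', delta=(8-6)*3^2 mod 127 = 18, hash=110+18 mod 127 = 1
Option B: s[3]='c'->'i', delta=(9-3)*3^0 mod 127 = 6, hash=110+6 mod 127 = 116
Option C: s[2]='f'->'c', delta=(3-6)*3^1 mod 127 = 118, hash=110+118 mod 127 = 101 <-- target
Option D: s[0]='f'->'h', delta=(8-6)*3^3 mod 127 = 54, hash=110+54 mod 127 = 37
Option E: s[3]='c'->'e', delta=(5-3)*3^0 mod 127 = 2, hash=110+2 mod 127 = 112

Answer: C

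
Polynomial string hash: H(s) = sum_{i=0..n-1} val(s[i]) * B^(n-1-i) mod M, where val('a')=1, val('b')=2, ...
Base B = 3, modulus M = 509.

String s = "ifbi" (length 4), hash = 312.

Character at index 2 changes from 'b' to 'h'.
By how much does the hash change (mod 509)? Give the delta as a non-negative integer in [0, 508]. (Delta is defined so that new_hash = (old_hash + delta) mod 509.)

Answer: 18

Derivation:
Delta formula: (val(new) - val(old)) * B^(n-1-k) mod M
  val('h') - val('b') = 8 - 2 = 6
  B^(n-1-k) = 3^1 mod 509 = 3
  Delta = 6 * 3 mod 509 = 18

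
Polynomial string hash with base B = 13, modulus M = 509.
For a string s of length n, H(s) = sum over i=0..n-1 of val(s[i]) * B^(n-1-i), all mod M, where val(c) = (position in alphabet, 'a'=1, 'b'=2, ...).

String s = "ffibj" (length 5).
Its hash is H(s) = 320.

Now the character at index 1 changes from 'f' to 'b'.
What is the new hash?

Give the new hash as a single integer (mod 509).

val('f') = 6, val('b') = 2
Position k = 1, exponent = n-1-k = 3
B^3 mod M = 13^3 mod 509 = 161
Delta = (2 - 6) * 161 mod 509 = 374
New hash = (320 + 374) mod 509 = 185

Answer: 185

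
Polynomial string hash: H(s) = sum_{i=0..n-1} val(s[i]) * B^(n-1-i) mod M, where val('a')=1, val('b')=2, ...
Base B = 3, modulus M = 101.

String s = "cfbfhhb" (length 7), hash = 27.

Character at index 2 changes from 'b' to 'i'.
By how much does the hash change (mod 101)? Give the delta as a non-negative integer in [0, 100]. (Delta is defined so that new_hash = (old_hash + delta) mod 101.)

Answer: 62

Derivation:
Delta formula: (val(new) - val(old)) * B^(n-1-k) mod M
  val('i') - val('b') = 9 - 2 = 7
  B^(n-1-k) = 3^4 mod 101 = 81
  Delta = 7 * 81 mod 101 = 62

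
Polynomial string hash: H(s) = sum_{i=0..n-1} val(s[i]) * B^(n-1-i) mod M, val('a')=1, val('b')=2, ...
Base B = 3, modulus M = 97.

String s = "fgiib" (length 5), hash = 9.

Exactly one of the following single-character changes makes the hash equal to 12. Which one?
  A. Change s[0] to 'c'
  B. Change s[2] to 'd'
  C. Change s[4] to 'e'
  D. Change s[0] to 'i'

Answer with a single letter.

Option A: s[0]='f'->'c', delta=(3-6)*3^4 mod 97 = 48, hash=9+48 mod 97 = 57
Option B: s[2]='i'->'d', delta=(4-9)*3^2 mod 97 = 52, hash=9+52 mod 97 = 61
Option C: s[4]='b'->'e', delta=(5-2)*3^0 mod 97 = 3, hash=9+3 mod 97 = 12 <-- target
Option D: s[0]='f'->'i', delta=(9-6)*3^4 mod 97 = 49, hash=9+49 mod 97 = 58

Answer: C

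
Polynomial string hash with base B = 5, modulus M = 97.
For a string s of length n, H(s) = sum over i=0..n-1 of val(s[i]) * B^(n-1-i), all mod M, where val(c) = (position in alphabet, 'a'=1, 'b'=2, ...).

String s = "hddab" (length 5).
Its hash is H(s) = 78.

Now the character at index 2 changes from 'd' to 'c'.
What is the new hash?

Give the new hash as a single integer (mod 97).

Answer: 53

Derivation:
val('d') = 4, val('c') = 3
Position k = 2, exponent = n-1-k = 2
B^2 mod M = 5^2 mod 97 = 25
Delta = (3 - 4) * 25 mod 97 = 72
New hash = (78 + 72) mod 97 = 53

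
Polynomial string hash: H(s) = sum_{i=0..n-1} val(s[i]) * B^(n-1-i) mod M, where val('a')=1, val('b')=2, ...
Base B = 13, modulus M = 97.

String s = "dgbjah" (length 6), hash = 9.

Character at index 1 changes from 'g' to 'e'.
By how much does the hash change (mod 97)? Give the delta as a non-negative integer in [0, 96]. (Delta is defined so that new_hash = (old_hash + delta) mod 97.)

Delta formula: (val(new) - val(old)) * B^(n-1-k) mod M
  val('e') - val('g') = 5 - 7 = -2
  B^(n-1-k) = 13^4 mod 97 = 43
  Delta = -2 * 43 mod 97 = 11

Answer: 11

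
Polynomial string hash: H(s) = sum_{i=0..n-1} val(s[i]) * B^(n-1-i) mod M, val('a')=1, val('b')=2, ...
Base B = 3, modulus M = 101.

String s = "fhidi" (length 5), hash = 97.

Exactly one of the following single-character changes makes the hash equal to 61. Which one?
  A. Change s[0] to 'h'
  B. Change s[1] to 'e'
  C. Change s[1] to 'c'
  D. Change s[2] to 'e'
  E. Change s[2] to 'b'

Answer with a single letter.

Answer: D

Derivation:
Option A: s[0]='f'->'h', delta=(8-6)*3^4 mod 101 = 61, hash=97+61 mod 101 = 57
Option B: s[1]='h'->'e', delta=(5-8)*3^3 mod 101 = 20, hash=97+20 mod 101 = 16
Option C: s[1]='h'->'c', delta=(3-8)*3^3 mod 101 = 67, hash=97+67 mod 101 = 63
Option D: s[2]='i'->'e', delta=(5-9)*3^2 mod 101 = 65, hash=97+65 mod 101 = 61 <-- target
Option E: s[2]='i'->'b', delta=(2-9)*3^2 mod 101 = 38, hash=97+38 mod 101 = 34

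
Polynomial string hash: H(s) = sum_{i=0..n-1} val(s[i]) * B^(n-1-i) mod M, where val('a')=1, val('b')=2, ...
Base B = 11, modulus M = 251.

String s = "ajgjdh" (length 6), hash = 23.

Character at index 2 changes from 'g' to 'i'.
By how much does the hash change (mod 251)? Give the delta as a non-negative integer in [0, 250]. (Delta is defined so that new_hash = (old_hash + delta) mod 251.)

Answer: 152

Derivation:
Delta formula: (val(new) - val(old)) * B^(n-1-k) mod M
  val('i') - val('g') = 9 - 7 = 2
  B^(n-1-k) = 11^3 mod 251 = 76
  Delta = 2 * 76 mod 251 = 152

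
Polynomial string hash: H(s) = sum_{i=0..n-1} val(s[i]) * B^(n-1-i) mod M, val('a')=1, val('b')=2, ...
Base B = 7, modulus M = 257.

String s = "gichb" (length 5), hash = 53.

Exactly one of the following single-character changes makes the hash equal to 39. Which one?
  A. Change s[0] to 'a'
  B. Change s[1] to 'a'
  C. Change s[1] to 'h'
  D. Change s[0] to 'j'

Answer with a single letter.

Option A: s[0]='g'->'a', delta=(1-7)*7^4 mod 257 = 243, hash=53+243 mod 257 = 39 <-- target
Option B: s[1]='i'->'a', delta=(1-9)*7^3 mod 257 = 83, hash=53+83 mod 257 = 136
Option C: s[1]='i'->'h', delta=(8-9)*7^3 mod 257 = 171, hash=53+171 mod 257 = 224
Option D: s[0]='g'->'j', delta=(10-7)*7^4 mod 257 = 7, hash=53+7 mod 257 = 60

Answer: A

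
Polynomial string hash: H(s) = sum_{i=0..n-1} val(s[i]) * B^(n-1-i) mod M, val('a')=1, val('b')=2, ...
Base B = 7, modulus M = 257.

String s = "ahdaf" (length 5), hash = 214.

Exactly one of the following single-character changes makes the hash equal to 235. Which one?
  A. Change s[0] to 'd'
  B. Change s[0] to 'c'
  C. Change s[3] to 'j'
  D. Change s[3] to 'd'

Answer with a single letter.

Option A: s[0]='a'->'d', delta=(4-1)*7^4 mod 257 = 7, hash=214+7 mod 257 = 221
Option B: s[0]='a'->'c', delta=(3-1)*7^4 mod 257 = 176, hash=214+176 mod 257 = 133
Option C: s[3]='a'->'j', delta=(10-1)*7^1 mod 257 = 63, hash=214+63 mod 257 = 20
Option D: s[3]='a'->'d', delta=(4-1)*7^1 mod 257 = 21, hash=214+21 mod 257 = 235 <-- target

Answer: D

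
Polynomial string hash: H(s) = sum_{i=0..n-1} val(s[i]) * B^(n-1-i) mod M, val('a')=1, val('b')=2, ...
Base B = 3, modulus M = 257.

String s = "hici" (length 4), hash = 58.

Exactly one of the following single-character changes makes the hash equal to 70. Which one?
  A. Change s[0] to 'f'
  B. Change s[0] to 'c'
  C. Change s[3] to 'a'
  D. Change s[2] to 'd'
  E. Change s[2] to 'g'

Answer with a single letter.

Answer: E

Derivation:
Option A: s[0]='h'->'f', delta=(6-8)*3^3 mod 257 = 203, hash=58+203 mod 257 = 4
Option B: s[0]='h'->'c', delta=(3-8)*3^3 mod 257 = 122, hash=58+122 mod 257 = 180
Option C: s[3]='i'->'a', delta=(1-9)*3^0 mod 257 = 249, hash=58+249 mod 257 = 50
Option D: s[2]='c'->'d', delta=(4-3)*3^1 mod 257 = 3, hash=58+3 mod 257 = 61
Option E: s[2]='c'->'g', delta=(7-3)*3^1 mod 257 = 12, hash=58+12 mod 257 = 70 <-- target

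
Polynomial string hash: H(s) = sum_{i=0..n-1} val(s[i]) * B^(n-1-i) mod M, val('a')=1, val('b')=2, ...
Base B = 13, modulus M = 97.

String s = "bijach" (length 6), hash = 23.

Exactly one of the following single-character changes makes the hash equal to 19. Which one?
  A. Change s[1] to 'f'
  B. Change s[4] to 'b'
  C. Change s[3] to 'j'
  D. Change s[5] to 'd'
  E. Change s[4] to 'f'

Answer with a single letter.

Option A: s[1]='i'->'f', delta=(6-9)*13^4 mod 97 = 65, hash=23+65 mod 97 = 88
Option B: s[4]='c'->'b', delta=(2-3)*13^1 mod 97 = 84, hash=23+84 mod 97 = 10
Option C: s[3]='a'->'j', delta=(10-1)*13^2 mod 97 = 66, hash=23+66 mod 97 = 89
Option D: s[5]='h'->'d', delta=(4-8)*13^0 mod 97 = 93, hash=23+93 mod 97 = 19 <-- target
Option E: s[4]='c'->'f', delta=(6-3)*13^1 mod 97 = 39, hash=23+39 mod 97 = 62

Answer: D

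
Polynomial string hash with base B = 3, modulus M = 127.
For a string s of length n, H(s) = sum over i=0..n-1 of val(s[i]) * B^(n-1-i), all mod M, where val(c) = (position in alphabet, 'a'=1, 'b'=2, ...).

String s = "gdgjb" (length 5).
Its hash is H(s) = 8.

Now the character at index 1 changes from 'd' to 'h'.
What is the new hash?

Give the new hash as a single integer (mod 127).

Answer: 116

Derivation:
val('d') = 4, val('h') = 8
Position k = 1, exponent = n-1-k = 3
B^3 mod M = 3^3 mod 127 = 27
Delta = (8 - 4) * 27 mod 127 = 108
New hash = (8 + 108) mod 127 = 116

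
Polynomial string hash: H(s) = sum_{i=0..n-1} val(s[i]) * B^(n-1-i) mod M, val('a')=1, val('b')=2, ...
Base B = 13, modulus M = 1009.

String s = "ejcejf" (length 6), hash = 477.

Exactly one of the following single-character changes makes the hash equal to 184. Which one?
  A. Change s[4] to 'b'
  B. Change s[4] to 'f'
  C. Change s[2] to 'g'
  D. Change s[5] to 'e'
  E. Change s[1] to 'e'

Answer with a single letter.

Answer: C

Derivation:
Option A: s[4]='j'->'b', delta=(2-10)*13^1 mod 1009 = 905, hash=477+905 mod 1009 = 373
Option B: s[4]='j'->'f', delta=(6-10)*13^1 mod 1009 = 957, hash=477+957 mod 1009 = 425
Option C: s[2]='c'->'g', delta=(7-3)*13^3 mod 1009 = 716, hash=477+716 mod 1009 = 184 <-- target
Option D: s[5]='f'->'e', delta=(5-6)*13^0 mod 1009 = 1008, hash=477+1008 mod 1009 = 476
Option E: s[1]='j'->'e', delta=(5-10)*13^4 mod 1009 = 473, hash=477+473 mod 1009 = 950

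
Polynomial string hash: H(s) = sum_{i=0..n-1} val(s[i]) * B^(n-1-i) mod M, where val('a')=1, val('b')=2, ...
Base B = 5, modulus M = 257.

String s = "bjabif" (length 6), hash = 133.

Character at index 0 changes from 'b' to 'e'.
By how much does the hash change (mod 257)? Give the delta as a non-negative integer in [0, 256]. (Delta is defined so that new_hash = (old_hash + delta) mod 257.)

Answer: 123

Derivation:
Delta formula: (val(new) - val(old)) * B^(n-1-k) mod M
  val('e') - val('b') = 5 - 2 = 3
  B^(n-1-k) = 5^5 mod 257 = 41
  Delta = 3 * 41 mod 257 = 123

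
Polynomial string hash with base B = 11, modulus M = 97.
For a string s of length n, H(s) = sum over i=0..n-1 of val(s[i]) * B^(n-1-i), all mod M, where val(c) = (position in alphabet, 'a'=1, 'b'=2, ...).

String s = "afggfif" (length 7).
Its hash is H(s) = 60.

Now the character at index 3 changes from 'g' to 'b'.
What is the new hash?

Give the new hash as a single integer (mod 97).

Answer: 1

Derivation:
val('g') = 7, val('b') = 2
Position k = 3, exponent = n-1-k = 3
B^3 mod M = 11^3 mod 97 = 70
Delta = (2 - 7) * 70 mod 97 = 38
New hash = (60 + 38) mod 97 = 1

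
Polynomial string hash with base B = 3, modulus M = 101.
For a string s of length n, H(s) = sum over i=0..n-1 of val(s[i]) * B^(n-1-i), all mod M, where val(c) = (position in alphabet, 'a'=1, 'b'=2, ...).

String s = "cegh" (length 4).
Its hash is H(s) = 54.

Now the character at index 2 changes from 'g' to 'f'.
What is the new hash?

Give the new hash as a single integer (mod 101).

val('g') = 7, val('f') = 6
Position k = 2, exponent = n-1-k = 1
B^1 mod M = 3^1 mod 101 = 3
Delta = (6 - 7) * 3 mod 101 = 98
New hash = (54 + 98) mod 101 = 51

Answer: 51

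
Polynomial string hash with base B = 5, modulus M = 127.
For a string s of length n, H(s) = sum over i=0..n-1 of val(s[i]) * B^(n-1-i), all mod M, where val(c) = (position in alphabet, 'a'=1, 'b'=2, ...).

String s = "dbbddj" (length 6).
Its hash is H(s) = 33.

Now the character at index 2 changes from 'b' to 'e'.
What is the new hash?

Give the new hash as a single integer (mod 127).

val('b') = 2, val('e') = 5
Position k = 2, exponent = n-1-k = 3
B^3 mod M = 5^3 mod 127 = 125
Delta = (5 - 2) * 125 mod 127 = 121
New hash = (33 + 121) mod 127 = 27

Answer: 27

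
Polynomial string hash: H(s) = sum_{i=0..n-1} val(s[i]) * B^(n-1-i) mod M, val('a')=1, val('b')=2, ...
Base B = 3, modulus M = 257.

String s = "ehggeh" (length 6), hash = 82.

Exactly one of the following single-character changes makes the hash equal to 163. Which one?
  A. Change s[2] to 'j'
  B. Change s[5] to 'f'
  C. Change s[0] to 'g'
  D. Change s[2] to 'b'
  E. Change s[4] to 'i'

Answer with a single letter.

Option A: s[2]='g'->'j', delta=(10-7)*3^3 mod 257 = 81, hash=82+81 mod 257 = 163 <-- target
Option B: s[5]='h'->'f', delta=(6-8)*3^0 mod 257 = 255, hash=82+255 mod 257 = 80
Option C: s[0]='e'->'g', delta=(7-5)*3^5 mod 257 = 229, hash=82+229 mod 257 = 54
Option D: s[2]='g'->'b', delta=(2-7)*3^3 mod 257 = 122, hash=82+122 mod 257 = 204
Option E: s[4]='e'->'i', delta=(9-5)*3^1 mod 257 = 12, hash=82+12 mod 257 = 94

Answer: A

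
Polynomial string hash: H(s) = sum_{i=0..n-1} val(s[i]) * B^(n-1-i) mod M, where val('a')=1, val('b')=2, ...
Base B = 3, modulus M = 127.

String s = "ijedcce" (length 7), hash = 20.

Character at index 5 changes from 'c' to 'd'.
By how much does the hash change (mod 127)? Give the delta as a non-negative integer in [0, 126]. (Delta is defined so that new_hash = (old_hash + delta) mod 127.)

Delta formula: (val(new) - val(old)) * B^(n-1-k) mod M
  val('d') - val('c') = 4 - 3 = 1
  B^(n-1-k) = 3^1 mod 127 = 3
  Delta = 1 * 3 mod 127 = 3

Answer: 3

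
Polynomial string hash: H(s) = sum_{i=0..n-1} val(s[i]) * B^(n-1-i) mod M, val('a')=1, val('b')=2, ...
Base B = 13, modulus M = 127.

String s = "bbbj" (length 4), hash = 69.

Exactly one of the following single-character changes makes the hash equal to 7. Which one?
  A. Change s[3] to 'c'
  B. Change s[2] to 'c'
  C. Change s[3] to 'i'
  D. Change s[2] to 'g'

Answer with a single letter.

Option A: s[3]='j'->'c', delta=(3-10)*13^0 mod 127 = 120, hash=69+120 mod 127 = 62
Option B: s[2]='b'->'c', delta=(3-2)*13^1 mod 127 = 13, hash=69+13 mod 127 = 82
Option C: s[3]='j'->'i', delta=(9-10)*13^0 mod 127 = 126, hash=69+126 mod 127 = 68
Option D: s[2]='b'->'g', delta=(7-2)*13^1 mod 127 = 65, hash=69+65 mod 127 = 7 <-- target

Answer: D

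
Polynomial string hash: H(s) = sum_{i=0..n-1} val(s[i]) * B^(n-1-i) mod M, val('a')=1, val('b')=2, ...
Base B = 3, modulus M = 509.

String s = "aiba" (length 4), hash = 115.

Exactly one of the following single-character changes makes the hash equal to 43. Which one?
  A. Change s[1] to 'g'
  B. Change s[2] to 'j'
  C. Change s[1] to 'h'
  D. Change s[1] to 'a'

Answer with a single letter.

Option A: s[1]='i'->'g', delta=(7-9)*3^2 mod 509 = 491, hash=115+491 mod 509 = 97
Option B: s[2]='b'->'j', delta=(10-2)*3^1 mod 509 = 24, hash=115+24 mod 509 = 139
Option C: s[1]='i'->'h', delta=(8-9)*3^2 mod 509 = 500, hash=115+500 mod 509 = 106
Option D: s[1]='i'->'a', delta=(1-9)*3^2 mod 509 = 437, hash=115+437 mod 509 = 43 <-- target

Answer: D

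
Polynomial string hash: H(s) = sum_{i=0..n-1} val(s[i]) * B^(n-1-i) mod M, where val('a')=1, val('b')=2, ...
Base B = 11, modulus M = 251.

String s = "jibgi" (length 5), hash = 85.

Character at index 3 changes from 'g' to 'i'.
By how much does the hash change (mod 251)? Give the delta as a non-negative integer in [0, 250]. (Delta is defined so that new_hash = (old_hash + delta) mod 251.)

Answer: 22

Derivation:
Delta formula: (val(new) - val(old)) * B^(n-1-k) mod M
  val('i') - val('g') = 9 - 7 = 2
  B^(n-1-k) = 11^1 mod 251 = 11
  Delta = 2 * 11 mod 251 = 22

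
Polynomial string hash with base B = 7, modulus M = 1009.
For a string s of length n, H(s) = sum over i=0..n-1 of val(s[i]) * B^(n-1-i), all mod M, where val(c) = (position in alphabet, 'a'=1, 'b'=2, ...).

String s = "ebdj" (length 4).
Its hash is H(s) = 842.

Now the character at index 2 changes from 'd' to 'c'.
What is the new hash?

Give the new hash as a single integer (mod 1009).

val('d') = 4, val('c') = 3
Position k = 2, exponent = n-1-k = 1
B^1 mod M = 7^1 mod 1009 = 7
Delta = (3 - 4) * 7 mod 1009 = 1002
New hash = (842 + 1002) mod 1009 = 835

Answer: 835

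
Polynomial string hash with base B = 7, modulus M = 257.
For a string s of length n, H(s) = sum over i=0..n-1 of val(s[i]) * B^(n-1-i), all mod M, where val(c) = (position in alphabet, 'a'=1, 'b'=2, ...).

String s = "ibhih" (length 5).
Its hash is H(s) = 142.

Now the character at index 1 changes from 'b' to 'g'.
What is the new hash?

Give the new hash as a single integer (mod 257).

val('b') = 2, val('g') = 7
Position k = 1, exponent = n-1-k = 3
B^3 mod M = 7^3 mod 257 = 86
Delta = (7 - 2) * 86 mod 257 = 173
New hash = (142 + 173) mod 257 = 58

Answer: 58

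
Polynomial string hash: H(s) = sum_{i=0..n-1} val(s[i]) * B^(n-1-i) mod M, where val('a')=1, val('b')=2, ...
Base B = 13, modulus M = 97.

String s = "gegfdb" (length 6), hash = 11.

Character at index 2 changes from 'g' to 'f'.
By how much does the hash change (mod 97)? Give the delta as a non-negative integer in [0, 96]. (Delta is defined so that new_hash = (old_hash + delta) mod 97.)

Answer: 34

Derivation:
Delta formula: (val(new) - val(old)) * B^(n-1-k) mod M
  val('f') - val('g') = 6 - 7 = -1
  B^(n-1-k) = 13^3 mod 97 = 63
  Delta = -1 * 63 mod 97 = 34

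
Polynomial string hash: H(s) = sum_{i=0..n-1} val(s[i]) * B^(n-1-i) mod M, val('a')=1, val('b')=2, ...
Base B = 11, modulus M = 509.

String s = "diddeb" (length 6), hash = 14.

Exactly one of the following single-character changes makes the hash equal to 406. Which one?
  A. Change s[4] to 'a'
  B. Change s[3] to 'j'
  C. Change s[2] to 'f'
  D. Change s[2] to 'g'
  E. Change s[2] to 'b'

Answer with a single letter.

Option A: s[4]='e'->'a', delta=(1-5)*11^1 mod 509 = 465, hash=14+465 mod 509 = 479
Option B: s[3]='d'->'j', delta=(10-4)*11^2 mod 509 = 217, hash=14+217 mod 509 = 231
Option C: s[2]='d'->'f', delta=(6-4)*11^3 mod 509 = 117, hash=14+117 mod 509 = 131
Option D: s[2]='d'->'g', delta=(7-4)*11^3 mod 509 = 430, hash=14+430 mod 509 = 444
Option E: s[2]='d'->'b', delta=(2-4)*11^3 mod 509 = 392, hash=14+392 mod 509 = 406 <-- target

Answer: E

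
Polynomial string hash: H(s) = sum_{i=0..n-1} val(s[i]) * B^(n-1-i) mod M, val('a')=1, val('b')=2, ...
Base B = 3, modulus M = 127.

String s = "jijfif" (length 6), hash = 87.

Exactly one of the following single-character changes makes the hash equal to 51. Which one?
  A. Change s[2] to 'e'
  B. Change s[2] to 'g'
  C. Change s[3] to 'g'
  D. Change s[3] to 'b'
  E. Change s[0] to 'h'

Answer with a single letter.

Option A: s[2]='j'->'e', delta=(5-10)*3^3 mod 127 = 119, hash=87+119 mod 127 = 79
Option B: s[2]='j'->'g', delta=(7-10)*3^3 mod 127 = 46, hash=87+46 mod 127 = 6
Option C: s[3]='f'->'g', delta=(7-6)*3^2 mod 127 = 9, hash=87+9 mod 127 = 96
Option D: s[3]='f'->'b', delta=(2-6)*3^2 mod 127 = 91, hash=87+91 mod 127 = 51 <-- target
Option E: s[0]='j'->'h', delta=(8-10)*3^5 mod 127 = 22, hash=87+22 mod 127 = 109

Answer: D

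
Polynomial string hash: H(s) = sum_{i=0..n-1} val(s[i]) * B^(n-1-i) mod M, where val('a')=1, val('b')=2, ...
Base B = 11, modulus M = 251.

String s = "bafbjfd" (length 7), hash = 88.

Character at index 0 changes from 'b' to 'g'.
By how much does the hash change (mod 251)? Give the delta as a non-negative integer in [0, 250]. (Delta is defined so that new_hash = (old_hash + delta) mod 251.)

Answer: 15

Derivation:
Delta formula: (val(new) - val(old)) * B^(n-1-k) mod M
  val('g') - val('b') = 7 - 2 = 5
  B^(n-1-k) = 11^6 mod 251 = 3
  Delta = 5 * 3 mod 251 = 15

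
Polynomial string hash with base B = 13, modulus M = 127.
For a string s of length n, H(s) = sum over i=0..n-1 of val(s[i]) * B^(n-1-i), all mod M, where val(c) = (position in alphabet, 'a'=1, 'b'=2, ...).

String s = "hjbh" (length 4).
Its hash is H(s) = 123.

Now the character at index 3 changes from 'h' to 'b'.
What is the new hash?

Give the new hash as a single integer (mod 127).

val('h') = 8, val('b') = 2
Position k = 3, exponent = n-1-k = 0
B^0 mod M = 13^0 mod 127 = 1
Delta = (2 - 8) * 1 mod 127 = 121
New hash = (123 + 121) mod 127 = 117

Answer: 117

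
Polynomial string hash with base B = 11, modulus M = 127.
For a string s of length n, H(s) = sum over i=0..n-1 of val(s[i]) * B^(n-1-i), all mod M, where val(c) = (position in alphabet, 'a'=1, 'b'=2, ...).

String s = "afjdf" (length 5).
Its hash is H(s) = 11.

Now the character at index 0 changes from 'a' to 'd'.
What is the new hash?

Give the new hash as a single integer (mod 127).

Answer: 119

Derivation:
val('a') = 1, val('d') = 4
Position k = 0, exponent = n-1-k = 4
B^4 mod M = 11^4 mod 127 = 36
Delta = (4 - 1) * 36 mod 127 = 108
New hash = (11 + 108) mod 127 = 119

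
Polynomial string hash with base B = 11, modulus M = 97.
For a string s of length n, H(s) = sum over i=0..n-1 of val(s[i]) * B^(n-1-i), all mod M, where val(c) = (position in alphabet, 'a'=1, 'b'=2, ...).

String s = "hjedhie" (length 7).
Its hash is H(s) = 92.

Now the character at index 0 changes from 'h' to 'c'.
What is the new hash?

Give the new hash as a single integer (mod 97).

val('h') = 8, val('c') = 3
Position k = 0, exponent = n-1-k = 6
B^6 mod M = 11^6 mod 97 = 50
Delta = (3 - 8) * 50 mod 97 = 41
New hash = (92 + 41) mod 97 = 36

Answer: 36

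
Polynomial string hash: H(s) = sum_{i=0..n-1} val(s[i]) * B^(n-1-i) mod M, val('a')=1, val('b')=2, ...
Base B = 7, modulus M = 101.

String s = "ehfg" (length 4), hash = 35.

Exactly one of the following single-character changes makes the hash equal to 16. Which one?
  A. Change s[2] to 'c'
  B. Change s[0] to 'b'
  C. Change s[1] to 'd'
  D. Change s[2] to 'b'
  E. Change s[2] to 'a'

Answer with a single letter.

Option A: s[2]='f'->'c', delta=(3-6)*7^1 mod 101 = 80, hash=35+80 mod 101 = 14
Option B: s[0]='e'->'b', delta=(2-5)*7^3 mod 101 = 82, hash=35+82 mod 101 = 16 <-- target
Option C: s[1]='h'->'d', delta=(4-8)*7^2 mod 101 = 6, hash=35+6 mod 101 = 41
Option D: s[2]='f'->'b', delta=(2-6)*7^1 mod 101 = 73, hash=35+73 mod 101 = 7
Option E: s[2]='f'->'a', delta=(1-6)*7^1 mod 101 = 66, hash=35+66 mod 101 = 0

Answer: B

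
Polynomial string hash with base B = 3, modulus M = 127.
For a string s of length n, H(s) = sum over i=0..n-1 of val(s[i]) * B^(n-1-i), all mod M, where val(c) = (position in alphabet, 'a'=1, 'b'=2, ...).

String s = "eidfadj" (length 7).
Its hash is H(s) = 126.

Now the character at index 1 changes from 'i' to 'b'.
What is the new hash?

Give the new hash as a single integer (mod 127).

Answer: 76

Derivation:
val('i') = 9, val('b') = 2
Position k = 1, exponent = n-1-k = 5
B^5 mod M = 3^5 mod 127 = 116
Delta = (2 - 9) * 116 mod 127 = 77
New hash = (126 + 77) mod 127 = 76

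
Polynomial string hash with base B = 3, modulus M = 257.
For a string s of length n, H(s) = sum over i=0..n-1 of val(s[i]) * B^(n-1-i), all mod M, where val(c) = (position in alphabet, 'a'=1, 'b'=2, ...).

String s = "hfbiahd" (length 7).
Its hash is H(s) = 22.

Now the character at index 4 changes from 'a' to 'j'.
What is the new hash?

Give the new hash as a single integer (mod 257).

Answer: 103

Derivation:
val('a') = 1, val('j') = 10
Position k = 4, exponent = n-1-k = 2
B^2 mod M = 3^2 mod 257 = 9
Delta = (10 - 1) * 9 mod 257 = 81
New hash = (22 + 81) mod 257 = 103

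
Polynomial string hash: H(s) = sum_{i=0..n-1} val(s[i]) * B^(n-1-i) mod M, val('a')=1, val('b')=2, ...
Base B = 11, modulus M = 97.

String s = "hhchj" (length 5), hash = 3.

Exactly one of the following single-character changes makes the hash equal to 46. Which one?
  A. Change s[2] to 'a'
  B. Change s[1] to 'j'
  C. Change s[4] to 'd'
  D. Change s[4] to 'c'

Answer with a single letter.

Option A: s[2]='c'->'a', delta=(1-3)*11^2 mod 97 = 49, hash=3+49 mod 97 = 52
Option B: s[1]='h'->'j', delta=(10-8)*11^3 mod 97 = 43, hash=3+43 mod 97 = 46 <-- target
Option C: s[4]='j'->'d', delta=(4-10)*11^0 mod 97 = 91, hash=3+91 mod 97 = 94
Option D: s[4]='j'->'c', delta=(3-10)*11^0 mod 97 = 90, hash=3+90 mod 97 = 93

Answer: B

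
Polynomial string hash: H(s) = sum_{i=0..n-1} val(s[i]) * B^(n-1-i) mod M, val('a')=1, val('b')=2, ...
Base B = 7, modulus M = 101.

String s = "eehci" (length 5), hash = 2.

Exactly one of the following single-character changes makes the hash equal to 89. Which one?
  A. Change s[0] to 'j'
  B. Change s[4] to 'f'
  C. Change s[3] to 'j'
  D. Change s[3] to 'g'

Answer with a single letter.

Answer: A

Derivation:
Option A: s[0]='e'->'j', delta=(10-5)*7^4 mod 101 = 87, hash=2+87 mod 101 = 89 <-- target
Option B: s[4]='i'->'f', delta=(6-9)*7^0 mod 101 = 98, hash=2+98 mod 101 = 100
Option C: s[3]='c'->'j', delta=(10-3)*7^1 mod 101 = 49, hash=2+49 mod 101 = 51
Option D: s[3]='c'->'g', delta=(7-3)*7^1 mod 101 = 28, hash=2+28 mod 101 = 30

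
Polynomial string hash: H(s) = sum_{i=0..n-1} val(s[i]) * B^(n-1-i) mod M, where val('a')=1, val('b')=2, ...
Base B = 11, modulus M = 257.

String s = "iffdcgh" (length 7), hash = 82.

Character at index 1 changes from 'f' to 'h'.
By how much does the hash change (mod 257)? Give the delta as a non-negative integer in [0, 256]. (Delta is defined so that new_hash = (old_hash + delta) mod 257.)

Delta formula: (val(new) - val(old)) * B^(n-1-k) mod M
  val('h') - val('f') = 8 - 6 = 2
  B^(n-1-k) = 11^5 mod 257 = 169
  Delta = 2 * 169 mod 257 = 81

Answer: 81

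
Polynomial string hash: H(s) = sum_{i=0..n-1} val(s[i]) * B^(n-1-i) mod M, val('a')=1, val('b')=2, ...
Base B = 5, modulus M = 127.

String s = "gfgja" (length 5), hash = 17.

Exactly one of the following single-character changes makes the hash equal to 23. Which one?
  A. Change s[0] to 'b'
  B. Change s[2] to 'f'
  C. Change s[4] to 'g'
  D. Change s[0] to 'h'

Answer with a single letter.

Answer: C

Derivation:
Option A: s[0]='g'->'b', delta=(2-7)*5^4 mod 127 = 50, hash=17+50 mod 127 = 67
Option B: s[2]='g'->'f', delta=(6-7)*5^2 mod 127 = 102, hash=17+102 mod 127 = 119
Option C: s[4]='a'->'g', delta=(7-1)*5^0 mod 127 = 6, hash=17+6 mod 127 = 23 <-- target
Option D: s[0]='g'->'h', delta=(8-7)*5^4 mod 127 = 117, hash=17+117 mod 127 = 7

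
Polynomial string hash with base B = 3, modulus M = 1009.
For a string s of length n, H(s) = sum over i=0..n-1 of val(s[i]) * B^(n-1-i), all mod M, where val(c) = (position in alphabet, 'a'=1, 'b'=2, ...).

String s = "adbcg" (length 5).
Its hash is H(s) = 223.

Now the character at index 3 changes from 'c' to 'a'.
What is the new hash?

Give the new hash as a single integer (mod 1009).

val('c') = 3, val('a') = 1
Position k = 3, exponent = n-1-k = 1
B^1 mod M = 3^1 mod 1009 = 3
Delta = (1 - 3) * 3 mod 1009 = 1003
New hash = (223 + 1003) mod 1009 = 217

Answer: 217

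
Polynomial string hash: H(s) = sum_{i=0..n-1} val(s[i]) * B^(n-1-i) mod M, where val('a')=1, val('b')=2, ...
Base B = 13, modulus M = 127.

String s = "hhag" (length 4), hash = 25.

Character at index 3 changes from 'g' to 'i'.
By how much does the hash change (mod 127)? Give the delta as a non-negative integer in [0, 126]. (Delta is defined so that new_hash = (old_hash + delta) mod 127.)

Answer: 2

Derivation:
Delta formula: (val(new) - val(old)) * B^(n-1-k) mod M
  val('i') - val('g') = 9 - 7 = 2
  B^(n-1-k) = 13^0 mod 127 = 1
  Delta = 2 * 1 mod 127 = 2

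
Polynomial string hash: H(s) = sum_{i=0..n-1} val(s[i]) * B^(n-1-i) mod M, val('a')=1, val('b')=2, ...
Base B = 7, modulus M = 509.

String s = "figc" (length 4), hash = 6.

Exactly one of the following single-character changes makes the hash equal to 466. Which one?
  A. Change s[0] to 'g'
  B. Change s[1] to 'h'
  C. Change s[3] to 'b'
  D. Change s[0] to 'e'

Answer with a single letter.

Option A: s[0]='f'->'g', delta=(7-6)*7^3 mod 509 = 343, hash=6+343 mod 509 = 349
Option B: s[1]='i'->'h', delta=(8-9)*7^2 mod 509 = 460, hash=6+460 mod 509 = 466 <-- target
Option C: s[3]='c'->'b', delta=(2-3)*7^0 mod 509 = 508, hash=6+508 mod 509 = 5
Option D: s[0]='f'->'e', delta=(5-6)*7^3 mod 509 = 166, hash=6+166 mod 509 = 172

Answer: B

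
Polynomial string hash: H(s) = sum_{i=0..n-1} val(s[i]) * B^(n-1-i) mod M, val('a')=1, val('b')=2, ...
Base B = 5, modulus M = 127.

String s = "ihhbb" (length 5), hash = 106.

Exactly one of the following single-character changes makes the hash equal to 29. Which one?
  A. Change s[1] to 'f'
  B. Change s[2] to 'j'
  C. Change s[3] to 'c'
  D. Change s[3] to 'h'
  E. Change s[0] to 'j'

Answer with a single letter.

Option A: s[1]='h'->'f', delta=(6-8)*5^3 mod 127 = 4, hash=106+4 mod 127 = 110
Option B: s[2]='h'->'j', delta=(10-8)*5^2 mod 127 = 50, hash=106+50 mod 127 = 29 <-- target
Option C: s[3]='b'->'c', delta=(3-2)*5^1 mod 127 = 5, hash=106+5 mod 127 = 111
Option D: s[3]='b'->'h', delta=(8-2)*5^1 mod 127 = 30, hash=106+30 mod 127 = 9
Option E: s[0]='i'->'j', delta=(10-9)*5^4 mod 127 = 117, hash=106+117 mod 127 = 96

Answer: B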